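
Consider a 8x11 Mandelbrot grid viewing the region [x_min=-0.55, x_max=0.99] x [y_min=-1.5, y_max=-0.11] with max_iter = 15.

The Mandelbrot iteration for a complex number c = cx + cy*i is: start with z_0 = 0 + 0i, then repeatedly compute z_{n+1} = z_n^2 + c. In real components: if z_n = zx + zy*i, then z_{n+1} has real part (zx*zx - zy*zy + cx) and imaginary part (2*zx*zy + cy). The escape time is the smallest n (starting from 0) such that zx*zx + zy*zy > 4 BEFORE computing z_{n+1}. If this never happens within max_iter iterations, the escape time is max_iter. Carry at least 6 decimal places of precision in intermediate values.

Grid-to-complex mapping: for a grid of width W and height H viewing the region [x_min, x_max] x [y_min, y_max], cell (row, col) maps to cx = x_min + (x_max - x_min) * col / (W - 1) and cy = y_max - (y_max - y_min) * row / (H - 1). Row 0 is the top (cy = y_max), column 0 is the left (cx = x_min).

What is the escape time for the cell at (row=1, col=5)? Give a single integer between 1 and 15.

z_0 = 0 + 0i, c = 0.5500 + -0.2490i
Iter 1: z = 0.5500 + -0.2490i, |z|^2 = 0.3645
Iter 2: z = 0.7905 + -0.5229i, |z|^2 = 0.8983
Iter 3: z = 0.9015 + -1.0757i, |z|^2 = 1.9698
Iter 4: z = 0.2055 + -2.1884i, |z|^2 = 4.8314
Escaped at iteration 4

Answer: 4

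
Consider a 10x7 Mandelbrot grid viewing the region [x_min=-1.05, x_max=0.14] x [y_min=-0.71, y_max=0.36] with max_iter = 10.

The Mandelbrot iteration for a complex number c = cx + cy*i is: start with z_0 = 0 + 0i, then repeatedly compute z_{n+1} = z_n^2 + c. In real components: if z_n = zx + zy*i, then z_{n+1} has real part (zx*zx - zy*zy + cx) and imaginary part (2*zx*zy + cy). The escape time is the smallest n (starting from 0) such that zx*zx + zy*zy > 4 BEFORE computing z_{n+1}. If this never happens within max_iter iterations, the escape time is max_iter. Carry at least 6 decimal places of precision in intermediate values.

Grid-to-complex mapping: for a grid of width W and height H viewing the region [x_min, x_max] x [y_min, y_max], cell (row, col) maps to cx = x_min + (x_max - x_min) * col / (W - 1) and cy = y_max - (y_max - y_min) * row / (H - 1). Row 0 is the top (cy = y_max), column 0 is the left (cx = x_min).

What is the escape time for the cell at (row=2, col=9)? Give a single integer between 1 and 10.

z_0 = 0 + 0i, c = 0.1400 + 0.0033i
Iter 1: z = 0.1400 + 0.0033i, |z|^2 = 0.0196
Iter 2: z = 0.1596 + 0.0043i, |z|^2 = 0.0255
Iter 3: z = 0.1655 + 0.0047i, |z|^2 = 0.0274
Iter 4: z = 0.1674 + 0.0049i, |z|^2 = 0.0280
Iter 5: z = 0.1680 + 0.0050i, |z|^2 = 0.0282
Iter 6: z = 0.1682 + 0.0050i, |z|^2 = 0.0283
Iter 7: z = 0.1683 + 0.0050i, |z|^2 = 0.0283
Iter 8: z = 0.1683 + 0.0050i, |z|^2 = 0.0283
Iter 9: z = 0.1683 + 0.0050i, |z|^2 = 0.0283

Answer: 10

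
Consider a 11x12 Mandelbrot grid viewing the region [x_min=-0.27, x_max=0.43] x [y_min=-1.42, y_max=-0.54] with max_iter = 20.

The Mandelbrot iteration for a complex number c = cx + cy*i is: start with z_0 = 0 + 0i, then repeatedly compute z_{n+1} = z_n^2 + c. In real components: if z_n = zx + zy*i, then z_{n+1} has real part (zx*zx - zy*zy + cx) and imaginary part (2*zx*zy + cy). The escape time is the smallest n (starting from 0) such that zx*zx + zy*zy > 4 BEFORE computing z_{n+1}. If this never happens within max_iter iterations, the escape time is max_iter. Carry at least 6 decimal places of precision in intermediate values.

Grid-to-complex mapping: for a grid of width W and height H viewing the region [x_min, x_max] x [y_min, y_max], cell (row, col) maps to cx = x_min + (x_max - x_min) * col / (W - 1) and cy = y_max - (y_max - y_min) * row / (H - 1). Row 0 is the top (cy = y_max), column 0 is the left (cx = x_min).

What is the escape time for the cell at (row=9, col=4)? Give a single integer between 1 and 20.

Answer: 2

Derivation:
z_0 = 0 + 0i, c = 0.0100 + -1.2600i
Iter 1: z = 0.0100 + -1.2600i, |z|^2 = 1.5877
Iter 2: z = -1.5775 + -1.2852i, |z|^2 = 4.1402
Escaped at iteration 2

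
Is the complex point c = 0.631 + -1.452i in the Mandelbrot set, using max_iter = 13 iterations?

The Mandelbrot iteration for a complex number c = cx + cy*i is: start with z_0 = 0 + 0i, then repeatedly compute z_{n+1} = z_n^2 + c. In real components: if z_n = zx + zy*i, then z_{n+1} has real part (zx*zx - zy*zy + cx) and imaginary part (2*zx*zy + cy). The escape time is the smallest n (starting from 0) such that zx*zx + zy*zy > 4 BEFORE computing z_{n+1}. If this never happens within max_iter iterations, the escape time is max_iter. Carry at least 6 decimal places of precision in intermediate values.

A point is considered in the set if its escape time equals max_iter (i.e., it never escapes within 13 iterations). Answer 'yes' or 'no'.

Answer: no

Derivation:
z_0 = 0 + 0i, c = 0.6310 + -1.4520i
Iter 1: z = 0.6310 + -1.4520i, |z|^2 = 2.5065
Iter 2: z = -1.0791 + -3.2844i, |z|^2 = 11.9520
Escaped at iteration 2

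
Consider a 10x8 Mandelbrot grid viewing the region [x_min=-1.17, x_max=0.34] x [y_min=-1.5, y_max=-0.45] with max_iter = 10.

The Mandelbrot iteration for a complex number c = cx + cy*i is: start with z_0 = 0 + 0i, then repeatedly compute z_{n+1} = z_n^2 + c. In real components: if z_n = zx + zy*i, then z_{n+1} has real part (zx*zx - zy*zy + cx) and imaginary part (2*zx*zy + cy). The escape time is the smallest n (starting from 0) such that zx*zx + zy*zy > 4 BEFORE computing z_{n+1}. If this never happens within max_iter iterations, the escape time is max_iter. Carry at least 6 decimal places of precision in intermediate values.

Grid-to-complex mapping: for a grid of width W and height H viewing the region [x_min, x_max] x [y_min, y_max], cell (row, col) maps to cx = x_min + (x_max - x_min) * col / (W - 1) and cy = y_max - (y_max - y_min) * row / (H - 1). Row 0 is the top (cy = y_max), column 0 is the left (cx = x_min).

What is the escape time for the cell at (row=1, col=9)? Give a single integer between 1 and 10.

Answer: 10

Derivation:
z_0 = 0 + 0i, c = 0.3400 + -0.6000i
Iter 1: z = 0.3400 + -0.6000i, |z|^2 = 0.4756
Iter 2: z = 0.0956 + -1.0080i, |z|^2 = 1.0252
Iter 3: z = -0.6669 + -0.7927i, |z|^2 = 1.0732
Iter 4: z = 0.1564 + 0.4574i, |z|^2 = 0.2336
Iter 5: z = 0.1553 + -0.4570i, |z|^2 = 0.2329
Iter 6: z = 0.1553 + -0.7419i, |z|^2 = 0.5745
Iter 7: z = -0.1863 + -0.8304i, |z|^2 = 0.7243
Iter 8: z = -0.3149 + -0.2906i, |z|^2 = 0.1836
Iter 9: z = 0.3547 + -0.4170i, |z|^2 = 0.2997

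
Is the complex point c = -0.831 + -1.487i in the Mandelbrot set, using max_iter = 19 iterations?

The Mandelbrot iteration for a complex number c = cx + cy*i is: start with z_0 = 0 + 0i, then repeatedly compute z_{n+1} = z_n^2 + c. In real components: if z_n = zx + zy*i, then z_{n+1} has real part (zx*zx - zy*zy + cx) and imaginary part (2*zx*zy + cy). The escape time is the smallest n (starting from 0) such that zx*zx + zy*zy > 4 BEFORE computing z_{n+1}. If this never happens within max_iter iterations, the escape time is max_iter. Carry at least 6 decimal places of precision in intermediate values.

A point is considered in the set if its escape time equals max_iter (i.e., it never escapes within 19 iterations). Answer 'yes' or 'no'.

z_0 = 0 + 0i, c = -0.8310 + -1.4870i
Iter 1: z = -0.8310 + -1.4870i, |z|^2 = 2.9017
Iter 2: z = -2.3516 + 0.9844i, |z|^2 = 6.4991
Escaped at iteration 2

Answer: no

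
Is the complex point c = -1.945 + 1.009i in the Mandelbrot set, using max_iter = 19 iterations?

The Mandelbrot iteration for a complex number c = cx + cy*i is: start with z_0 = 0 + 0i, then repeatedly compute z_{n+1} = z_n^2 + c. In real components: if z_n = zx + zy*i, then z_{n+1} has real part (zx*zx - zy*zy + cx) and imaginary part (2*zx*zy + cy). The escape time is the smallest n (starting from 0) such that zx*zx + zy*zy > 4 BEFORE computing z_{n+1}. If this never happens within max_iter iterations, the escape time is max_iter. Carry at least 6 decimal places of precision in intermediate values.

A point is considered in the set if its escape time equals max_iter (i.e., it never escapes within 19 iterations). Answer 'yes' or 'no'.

Answer: no

Derivation:
z_0 = 0 + 0i, c = -1.9450 + 1.0090i
Iter 1: z = -1.9450 + 1.0090i, |z|^2 = 4.8011
Escaped at iteration 1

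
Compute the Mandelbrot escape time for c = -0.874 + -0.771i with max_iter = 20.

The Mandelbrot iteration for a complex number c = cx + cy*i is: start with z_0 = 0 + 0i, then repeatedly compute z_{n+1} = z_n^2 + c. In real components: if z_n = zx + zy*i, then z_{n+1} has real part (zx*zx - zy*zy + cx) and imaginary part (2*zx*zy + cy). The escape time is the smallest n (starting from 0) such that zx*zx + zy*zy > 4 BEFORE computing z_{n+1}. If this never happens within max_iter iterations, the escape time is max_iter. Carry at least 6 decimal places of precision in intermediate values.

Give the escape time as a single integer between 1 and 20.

z_0 = 0 + 0i, c = -0.8740 + -0.7710i
Iter 1: z = -0.8740 + -0.7710i, |z|^2 = 1.3583
Iter 2: z = -0.7046 + 0.5767i, |z|^2 = 0.8290
Iter 3: z = -0.7102 + -1.5837i, |z|^2 = 3.0123
Iter 4: z = -2.8776 + 1.4784i, |z|^2 = 10.4662
Escaped at iteration 4

Answer: 4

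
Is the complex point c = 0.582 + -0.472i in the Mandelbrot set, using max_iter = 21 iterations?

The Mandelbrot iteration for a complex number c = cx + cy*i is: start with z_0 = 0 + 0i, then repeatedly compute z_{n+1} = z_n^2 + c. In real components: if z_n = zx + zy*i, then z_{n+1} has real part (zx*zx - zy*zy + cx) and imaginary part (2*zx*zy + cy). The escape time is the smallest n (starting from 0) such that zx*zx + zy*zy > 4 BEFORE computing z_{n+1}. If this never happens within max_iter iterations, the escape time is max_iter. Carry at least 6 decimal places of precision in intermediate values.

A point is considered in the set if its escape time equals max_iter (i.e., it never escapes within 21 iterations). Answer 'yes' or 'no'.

z_0 = 0 + 0i, c = 0.5820 + -0.4720i
Iter 1: z = 0.5820 + -0.4720i, |z|^2 = 0.5615
Iter 2: z = 0.6979 + -1.0214i, |z|^2 = 1.5304
Iter 3: z = 0.0258 + -1.8978i, |z|^2 = 3.6022
Iter 4: z = -3.0188 + -0.5701i, |z|^2 = 9.4384
Escaped at iteration 4

Answer: no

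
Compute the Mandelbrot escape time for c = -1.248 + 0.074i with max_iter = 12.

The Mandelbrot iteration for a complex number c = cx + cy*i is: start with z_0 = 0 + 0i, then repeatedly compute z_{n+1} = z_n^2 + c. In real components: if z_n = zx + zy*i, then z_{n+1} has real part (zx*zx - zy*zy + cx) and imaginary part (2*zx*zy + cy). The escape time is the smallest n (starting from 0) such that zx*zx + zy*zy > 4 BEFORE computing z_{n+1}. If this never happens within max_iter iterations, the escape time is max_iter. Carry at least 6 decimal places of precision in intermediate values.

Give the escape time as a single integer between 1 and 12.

z_0 = 0 + 0i, c = -1.2480 + 0.0740i
Iter 1: z = -1.2480 + 0.0740i, |z|^2 = 1.5630
Iter 2: z = 0.3040 + -0.1107i, |z|^2 = 0.1047
Iter 3: z = -1.1678 + 0.0067i, |z|^2 = 1.3639
Iter 4: z = 0.1158 + 0.0584i, |z|^2 = 0.0168
Iter 5: z = -1.2380 + 0.0875i, |z|^2 = 1.5403
Iter 6: z = 0.2770 + -0.1427i, |z|^2 = 0.0971
Iter 7: z = -1.1916 + -0.0051i, |z|^2 = 1.4200
Iter 8: z = 0.1720 + 0.0860i, |z|^2 = 0.0370
Iter 9: z = -1.2258 + 0.1036i, |z|^2 = 1.5134
Iter 10: z = 0.2439 + -0.1800i, |z|^2 = 0.0919
Iter 11: z = -1.2209 + -0.0138i, |z|^2 = 1.4908

Answer: 12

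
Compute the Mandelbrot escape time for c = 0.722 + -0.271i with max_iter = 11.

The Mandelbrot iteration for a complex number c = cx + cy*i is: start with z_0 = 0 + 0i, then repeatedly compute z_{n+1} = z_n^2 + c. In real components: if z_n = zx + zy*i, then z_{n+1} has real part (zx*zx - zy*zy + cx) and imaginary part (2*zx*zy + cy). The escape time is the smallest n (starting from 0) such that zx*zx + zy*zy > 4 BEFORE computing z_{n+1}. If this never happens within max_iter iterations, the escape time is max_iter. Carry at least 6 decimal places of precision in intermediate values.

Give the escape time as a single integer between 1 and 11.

Answer: 3

Derivation:
z_0 = 0 + 0i, c = 0.7220 + -0.2710i
Iter 1: z = 0.7220 + -0.2710i, |z|^2 = 0.5947
Iter 2: z = 1.1698 + -0.6623i, |z|^2 = 1.8072
Iter 3: z = 1.6519 + -1.8206i, |z|^2 = 6.0433
Escaped at iteration 3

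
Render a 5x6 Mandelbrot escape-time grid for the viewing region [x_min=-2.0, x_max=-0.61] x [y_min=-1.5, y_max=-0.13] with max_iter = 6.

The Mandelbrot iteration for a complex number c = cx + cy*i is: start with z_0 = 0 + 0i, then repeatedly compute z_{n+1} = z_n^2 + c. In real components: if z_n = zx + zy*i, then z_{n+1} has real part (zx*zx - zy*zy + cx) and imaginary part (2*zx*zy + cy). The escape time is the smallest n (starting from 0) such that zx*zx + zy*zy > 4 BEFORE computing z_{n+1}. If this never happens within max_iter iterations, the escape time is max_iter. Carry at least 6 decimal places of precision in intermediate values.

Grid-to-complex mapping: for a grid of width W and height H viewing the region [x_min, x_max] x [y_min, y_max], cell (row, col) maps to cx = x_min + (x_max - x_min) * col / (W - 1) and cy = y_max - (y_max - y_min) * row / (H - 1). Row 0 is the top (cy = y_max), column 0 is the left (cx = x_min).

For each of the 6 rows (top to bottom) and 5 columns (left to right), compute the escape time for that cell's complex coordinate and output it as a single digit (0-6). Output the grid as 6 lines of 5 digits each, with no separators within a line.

Answer: 15666
13666
13346
12334
11233
11222

Derivation:
(row=0, col=0): c = -2.0000 + -0.1300i → escape time 1
(row=0, col=1): c = -1.6525 + -0.1300i → escape time 5
(row=0, col=2): c = -1.3050 + -0.1300i → escape time 6
(row=0, col=3): c = -0.9575 + -0.1300i → escape time 6
(row=0, col=4): c = -0.6100 + -0.1300i → escape time 6
(row=1, col=0): c = -2.0000 + -0.4040i → escape time 1
(row=1, col=1): c = -1.6525 + -0.4040i → escape time 3
(row=1, col=2): c = -1.3050 + -0.4040i → escape time 6
(row=1, col=3): c = -0.9575 + -0.4040i → escape time 6
(row=1, col=4): c = -0.6100 + -0.4040i → escape time 6
(row=2, col=0): c = -2.0000 + -0.6780i → escape time 1
(row=2, col=1): c = -1.6525 + -0.6780i → escape time 3
(row=2, col=2): c = -1.3050 + -0.6780i → escape time 3
(row=2, col=3): c = -0.9575 + -0.6780i → escape time 4
(row=2, col=4): c = -0.6100 + -0.6780i → escape time 6
(row=3, col=0): c = -2.0000 + -0.9520i → escape time 1
(row=3, col=1): c = -1.6525 + -0.9520i → escape time 2
(row=3, col=2): c = -1.3050 + -0.9520i → escape time 3
(row=3, col=3): c = -0.9575 + -0.9520i → escape time 3
(row=3, col=4): c = -0.6100 + -0.9520i → escape time 4
(row=4, col=0): c = -2.0000 + -1.2260i → escape time 1
(row=4, col=1): c = -1.6525 + -1.2260i → escape time 1
(row=4, col=2): c = -1.3050 + -1.2260i → escape time 2
(row=4, col=3): c = -0.9575 + -1.2260i → escape time 3
(row=4, col=4): c = -0.6100 + -1.2260i → escape time 3
(row=5, col=0): c = -2.0000 + -1.5000i → escape time 1
(row=5, col=1): c = -1.6525 + -1.5000i → escape time 1
(row=5, col=2): c = -1.3050 + -1.5000i → escape time 2
(row=5, col=3): c = -0.9575 + -1.5000i → escape time 2
(row=5, col=4): c = -0.6100 + -1.5000i → escape time 2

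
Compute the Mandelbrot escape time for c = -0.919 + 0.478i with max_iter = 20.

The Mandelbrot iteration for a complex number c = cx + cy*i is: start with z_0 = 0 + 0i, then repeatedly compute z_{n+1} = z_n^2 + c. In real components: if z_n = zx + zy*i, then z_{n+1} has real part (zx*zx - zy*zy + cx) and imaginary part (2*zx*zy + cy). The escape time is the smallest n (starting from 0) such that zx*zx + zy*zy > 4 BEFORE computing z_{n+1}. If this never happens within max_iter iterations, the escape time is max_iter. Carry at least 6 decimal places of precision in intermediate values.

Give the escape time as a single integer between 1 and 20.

Answer: 5

Derivation:
z_0 = 0 + 0i, c = -0.9190 + 0.4780i
Iter 1: z = -0.9190 + 0.4780i, |z|^2 = 1.0730
Iter 2: z = -0.3029 + -0.4006i, |z|^2 = 0.2522
Iter 3: z = -0.9877 + 0.7207i, |z|^2 = 1.4949
Iter 4: z = -0.4628 + -0.9456i, |z|^2 = 1.1084
Iter 5: z = -1.5990 + 1.3534i, |z|^2 = 4.3882
Escaped at iteration 5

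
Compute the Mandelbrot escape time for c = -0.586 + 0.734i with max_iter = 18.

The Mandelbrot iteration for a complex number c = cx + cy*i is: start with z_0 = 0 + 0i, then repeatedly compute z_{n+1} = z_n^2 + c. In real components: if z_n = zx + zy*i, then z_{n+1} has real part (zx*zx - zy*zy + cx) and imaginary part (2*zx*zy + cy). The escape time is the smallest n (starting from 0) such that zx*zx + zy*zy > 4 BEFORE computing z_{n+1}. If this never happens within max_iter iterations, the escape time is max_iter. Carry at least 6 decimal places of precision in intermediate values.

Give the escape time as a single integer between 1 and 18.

z_0 = 0 + 0i, c = -0.5860 + 0.7340i
Iter 1: z = -0.5860 + 0.7340i, |z|^2 = 0.8822
Iter 2: z = -0.7814 + -0.1262i, |z|^2 = 0.6265
Iter 3: z = 0.0086 + 0.9313i, |z|^2 = 0.8674
Iter 4: z = -1.4532 + 0.7500i, |z|^2 = 2.6744
Iter 5: z = 0.9634 + -1.4458i, |z|^2 = 3.0185
Iter 6: z = -1.7483 + -2.0518i, |z|^2 = 7.2661
Escaped at iteration 6

Answer: 6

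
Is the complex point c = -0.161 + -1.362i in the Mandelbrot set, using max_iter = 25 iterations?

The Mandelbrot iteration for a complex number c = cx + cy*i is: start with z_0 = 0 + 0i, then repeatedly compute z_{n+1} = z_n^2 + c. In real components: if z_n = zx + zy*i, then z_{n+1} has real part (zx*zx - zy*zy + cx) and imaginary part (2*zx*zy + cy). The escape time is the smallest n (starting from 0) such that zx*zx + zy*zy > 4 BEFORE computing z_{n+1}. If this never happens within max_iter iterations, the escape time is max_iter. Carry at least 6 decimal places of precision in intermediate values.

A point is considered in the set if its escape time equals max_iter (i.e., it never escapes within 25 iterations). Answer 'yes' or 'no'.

Answer: no

Derivation:
z_0 = 0 + 0i, c = -0.1610 + -1.3620i
Iter 1: z = -0.1610 + -1.3620i, |z|^2 = 1.8810
Iter 2: z = -1.9901 + -0.9234i, |z|^2 = 4.8133
Escaped at iteration 2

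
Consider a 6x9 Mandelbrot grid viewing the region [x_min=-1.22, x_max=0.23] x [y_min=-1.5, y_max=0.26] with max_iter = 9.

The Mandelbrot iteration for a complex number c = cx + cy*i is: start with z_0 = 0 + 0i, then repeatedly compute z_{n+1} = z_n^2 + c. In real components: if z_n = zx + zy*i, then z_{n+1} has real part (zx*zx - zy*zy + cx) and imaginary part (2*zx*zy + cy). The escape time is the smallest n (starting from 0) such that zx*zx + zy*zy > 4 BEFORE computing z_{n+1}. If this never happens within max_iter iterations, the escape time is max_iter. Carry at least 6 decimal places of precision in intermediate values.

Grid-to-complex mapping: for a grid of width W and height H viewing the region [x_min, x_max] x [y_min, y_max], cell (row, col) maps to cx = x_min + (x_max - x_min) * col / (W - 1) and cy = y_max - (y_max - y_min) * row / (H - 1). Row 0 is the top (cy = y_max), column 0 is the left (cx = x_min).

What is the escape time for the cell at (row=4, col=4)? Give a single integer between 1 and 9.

Answer: 9

Derivation:
z_0 = 0 + 0i, c = -0.0600 + -0.6200i
Iter 1: z = -0.0600 + -0.6200i, |z|^2 = 0.3880
Iter 2: z = -0.4408 + -0.5456i, |z|^2 = 0.4920
Iter 3: z = -0.1634 + -0.1390i, |z|^2 = 0.0460
Iter 4: z = -0.0526 + -0.5746i, |z|^2 = 0.3329
Iter 5: z = -0.3874 + -0.5595i, |z|^2 = 0.4631
Iter 6: z = -0.2230 + -0.1865i, |z|^2 = 0.0845
Iter 7: z = -0.0451 + -0.5368i, |z|^2 = 0.2902
Iter 8: z = -0.3461 + -0.5716i, |z|^2 = 0.4466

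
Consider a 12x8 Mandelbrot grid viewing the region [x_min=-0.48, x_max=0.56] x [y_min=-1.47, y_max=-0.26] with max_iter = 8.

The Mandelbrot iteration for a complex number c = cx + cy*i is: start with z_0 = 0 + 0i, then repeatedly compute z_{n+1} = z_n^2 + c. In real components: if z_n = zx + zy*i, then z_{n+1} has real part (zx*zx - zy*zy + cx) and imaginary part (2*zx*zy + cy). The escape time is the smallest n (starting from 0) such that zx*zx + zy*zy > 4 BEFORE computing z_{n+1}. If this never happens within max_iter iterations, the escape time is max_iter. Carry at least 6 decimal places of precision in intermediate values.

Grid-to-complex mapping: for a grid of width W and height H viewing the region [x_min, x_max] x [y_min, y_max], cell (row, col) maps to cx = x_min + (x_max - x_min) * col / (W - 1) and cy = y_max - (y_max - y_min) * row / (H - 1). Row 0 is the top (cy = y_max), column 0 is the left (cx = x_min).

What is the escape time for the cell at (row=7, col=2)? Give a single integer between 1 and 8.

Answer: 2

Derivation:
z_0 = 0 + 0i, c = -0.2909 + -1.4700i
Iter 1: z = -0.2909 + -1.4700i, |z|^2 = 2.2455
Iter 2: z = -2.3672 + -0.6147i, |z|^2 = 5.9814
Escaped at iteration 2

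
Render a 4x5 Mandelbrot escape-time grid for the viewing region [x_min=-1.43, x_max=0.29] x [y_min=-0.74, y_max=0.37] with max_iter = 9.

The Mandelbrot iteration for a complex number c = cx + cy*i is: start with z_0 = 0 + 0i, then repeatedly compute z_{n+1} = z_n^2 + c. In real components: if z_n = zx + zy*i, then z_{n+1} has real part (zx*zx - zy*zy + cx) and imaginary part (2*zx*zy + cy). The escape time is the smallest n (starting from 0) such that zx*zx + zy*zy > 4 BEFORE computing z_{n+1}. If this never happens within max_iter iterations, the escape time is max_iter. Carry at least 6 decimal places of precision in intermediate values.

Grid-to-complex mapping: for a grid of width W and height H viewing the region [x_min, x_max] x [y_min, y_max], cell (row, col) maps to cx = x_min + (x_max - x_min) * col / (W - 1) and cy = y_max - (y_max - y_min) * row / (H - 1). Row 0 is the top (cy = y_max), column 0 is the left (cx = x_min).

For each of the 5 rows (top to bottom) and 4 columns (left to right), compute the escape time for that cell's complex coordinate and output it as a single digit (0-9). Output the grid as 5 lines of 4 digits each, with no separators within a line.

(row=0, col=0): c = -1.4300 + 0.3700i → escape time 5
(row=0, col=1): c = -0.8567 + 0.3700i → escape time 7
(row=0, col=2): c = -0.2833 + 0.3700i → escape time 9
(row=0, col=3): c = 0.2900 + 0.3700i → escape time 9
(row=1, col=0): c = -1.4300 + 0.0925i → escape time 9
(row=1, col=1): c = -0.8567 + 0.0925i → escape time 9
(row=1, col=2): c = -0.2833 + 0.0925i → escape time 9
(row=1, col=3): c = 0.2900 + 0.0925i → escape time 9
(row=2, col=0): c = -1.4300 + -0.1850i → escape time 6
(row=2, col=1): c = -0.8567 + -0.1850i → escape time 9
(row=2, col=2): c = -0.2833 + -0.1850i → escape time 9
(row=2, col=3): c = 0.2900 + -0.1850i → escape time 9
(row=3, col=0): c = -1.4300 + -0.4625i → escape time 3
(row=3, col=1): c = -0.8567 + -0.4625i → escape time 6
(row=3, col=2): c = -0.2833 + -0.4625i → escape time 9
(row=3, col=3): c = 0.2900 + -0.4625i → escape time 9
(row=4, col=0): c = -1.4300 + -0.7400i → escape time 3
(row=4, col=1): c = -0.8567 + -0.7400i → escape time 4
(row=4, col=2): c = -0.2833 + -0.7400i → escape time 9
(row=4, col=3): c = 0.2900 + -0.7400i → escape time 5

Answer: 5799
9999
6999
3699
3495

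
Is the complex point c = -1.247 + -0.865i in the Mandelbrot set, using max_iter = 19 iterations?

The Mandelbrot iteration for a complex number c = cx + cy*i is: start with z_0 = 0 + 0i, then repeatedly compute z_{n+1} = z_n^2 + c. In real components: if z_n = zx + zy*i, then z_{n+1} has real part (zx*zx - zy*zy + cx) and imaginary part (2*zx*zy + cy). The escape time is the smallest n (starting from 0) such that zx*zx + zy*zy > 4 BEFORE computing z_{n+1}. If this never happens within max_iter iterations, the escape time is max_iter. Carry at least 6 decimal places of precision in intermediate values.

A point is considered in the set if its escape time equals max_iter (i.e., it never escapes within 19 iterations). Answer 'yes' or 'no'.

Answer: no

Derivation:
z_0 = 0 + 0i, c = -1.2470 + -0.8650i
Iter 1: z = -1.2470 + -0.8650i, |z|^2 = 2.3032
Iter 2: z = -0.4402 + 1.2923i, |z|^2 = 1.8639
Iter 3: z = -2.7233 + -2.0028i, |z|^2 = 11.4274
Escaped at iteration 3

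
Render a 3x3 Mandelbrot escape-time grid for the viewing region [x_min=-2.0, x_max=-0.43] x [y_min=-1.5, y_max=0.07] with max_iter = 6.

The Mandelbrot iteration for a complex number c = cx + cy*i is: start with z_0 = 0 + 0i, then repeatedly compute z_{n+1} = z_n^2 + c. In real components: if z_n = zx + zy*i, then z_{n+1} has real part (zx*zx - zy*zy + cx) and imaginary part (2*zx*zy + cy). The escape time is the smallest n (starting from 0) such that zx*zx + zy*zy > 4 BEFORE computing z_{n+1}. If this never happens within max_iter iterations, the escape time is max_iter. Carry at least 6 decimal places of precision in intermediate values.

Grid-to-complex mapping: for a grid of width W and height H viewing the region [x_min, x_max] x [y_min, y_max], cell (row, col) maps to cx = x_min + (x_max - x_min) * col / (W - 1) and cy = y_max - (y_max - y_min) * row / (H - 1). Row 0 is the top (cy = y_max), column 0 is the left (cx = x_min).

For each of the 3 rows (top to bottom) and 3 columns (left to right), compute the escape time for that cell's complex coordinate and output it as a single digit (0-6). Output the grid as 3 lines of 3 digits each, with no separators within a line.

Answer: 166
136
122

Derivation:
(row=0, col=0): c = -2.0000 + 0.0700i → escape time 1
(row=0, col=1): c = -1.2150 + 0.0700i → escape time 6
(row=0, col=2): c = -0.4300 + 0.0700i → escape time 6
(row=1, col=0): c = -2.0000 + -0.7150i → escape time 1
(row=1, col=1): c = -1.2150 + -0.7150i → escape time 3
(row=1, col=2): c = -0.4300 + -0.7150i → escape time 6
(row=2, col=0): c = -2.0000 + -1.5000i → escape time 1
(row=2, col=1): c = -1.2150 + -1.5000i → escape time 2
(row=2, col=2): c = -0.4300 + -1.5000i → escape time 2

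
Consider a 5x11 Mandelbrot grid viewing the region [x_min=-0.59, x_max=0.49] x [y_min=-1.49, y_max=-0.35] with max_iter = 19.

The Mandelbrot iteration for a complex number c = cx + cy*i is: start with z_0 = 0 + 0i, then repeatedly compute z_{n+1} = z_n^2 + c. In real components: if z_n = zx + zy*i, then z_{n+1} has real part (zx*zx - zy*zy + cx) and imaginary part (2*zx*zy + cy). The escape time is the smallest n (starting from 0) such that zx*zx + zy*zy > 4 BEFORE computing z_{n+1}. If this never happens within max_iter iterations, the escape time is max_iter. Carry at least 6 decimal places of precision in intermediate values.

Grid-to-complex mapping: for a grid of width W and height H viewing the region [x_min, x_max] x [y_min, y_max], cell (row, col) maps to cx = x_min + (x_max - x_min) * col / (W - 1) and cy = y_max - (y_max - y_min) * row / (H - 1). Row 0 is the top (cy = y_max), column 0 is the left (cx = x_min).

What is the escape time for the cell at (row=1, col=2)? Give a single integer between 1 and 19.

z_0 = 0 + 0i, c = -0.0500 + -0.4640i
Iter 1: z = -0.0500 + -0.4640i, |z|^2 = 0.2178
Iter 2: z = -0.2628 + -0.4176i, |z|^2 = 0.2435
Iter 3: z = -0.1553 + -0.2445i, |z|^2 = 0.0839
Iter 4: z = -0.0857 + -0.3880i, |z|^2 = 0.1579
Iter 5: z = -0.1932 + -0.3975i, |z|^2 = 0.1954
Iter 6: z = -0.1707 + -0.3104i, |z|^2 = 0.1255
Iter 7: z = -0.1172 + -0.3581i, |z|^2 = 0.1419
Iter 8: z = -0.1645 + -0.3801i, |z|^2 = 0.1715
Iter 9: z = -0.1674 + -0.3390i, |z|^2 = 0.1429
Iter 10: z = -0.1369 + -0.3505i, |z|^2 = 0.1416
Iter 11: z = -0.1541 + -0.3680i, |z|^2 = 0.1592
Iter 12: z = -0.1617 + -0.3506i, |z|^2 = 0.1490
Iter 13: z = -0.1467 + -0.3506i, |z|^2 = 0.1445
Iter 14: z = -0.1514 + -0.3611i, |z|^2 = 0.1533
Iter 15: z = -0.1575 + -0.3547i, |z|^2 = 0.1506
Iter 16: z = -0.1510 + -0.3523i, |z|^2 = 0.1469
Iter 17: z = -0.1513 + -0.3576i, |z|^2 = 0.1508
Iter 18: z = -0.1550 + -0.3558i, |z|^2 = 0.1506

Answer: 19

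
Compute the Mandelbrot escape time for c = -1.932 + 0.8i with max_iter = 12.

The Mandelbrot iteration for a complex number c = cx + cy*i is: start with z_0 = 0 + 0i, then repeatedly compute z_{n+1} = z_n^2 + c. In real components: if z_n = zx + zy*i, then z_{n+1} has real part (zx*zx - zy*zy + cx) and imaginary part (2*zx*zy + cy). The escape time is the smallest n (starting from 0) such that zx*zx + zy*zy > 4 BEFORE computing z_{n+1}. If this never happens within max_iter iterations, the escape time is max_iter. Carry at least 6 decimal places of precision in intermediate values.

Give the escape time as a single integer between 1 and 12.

Answer: 1

Derivation:
z_0 = 0 + 0i, c = -1.9320 + 0.8000i
Iter 1: z = -1.9320 + 0.8000i, |z|^2 = 4.3726
Escaped at iteration 1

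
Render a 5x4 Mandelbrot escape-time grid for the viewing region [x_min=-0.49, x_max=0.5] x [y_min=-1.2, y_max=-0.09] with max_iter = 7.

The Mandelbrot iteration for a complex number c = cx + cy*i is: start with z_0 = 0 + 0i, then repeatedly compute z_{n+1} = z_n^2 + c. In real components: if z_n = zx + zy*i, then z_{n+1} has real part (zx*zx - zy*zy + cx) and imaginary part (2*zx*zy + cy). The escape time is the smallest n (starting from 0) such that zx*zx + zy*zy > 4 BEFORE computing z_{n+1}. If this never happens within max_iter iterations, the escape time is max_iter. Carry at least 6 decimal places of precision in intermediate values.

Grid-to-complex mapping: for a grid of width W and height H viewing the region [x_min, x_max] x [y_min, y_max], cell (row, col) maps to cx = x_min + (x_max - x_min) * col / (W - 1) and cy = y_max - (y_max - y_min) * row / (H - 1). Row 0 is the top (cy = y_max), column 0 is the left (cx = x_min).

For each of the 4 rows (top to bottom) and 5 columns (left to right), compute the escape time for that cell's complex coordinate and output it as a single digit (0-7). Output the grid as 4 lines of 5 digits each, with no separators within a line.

Answer: 77775
77775
57753
33322

Derivation:
(row=0, col=0): c = -0.4900 + -0.0900i → escape time 7
(row=0, col=1): c = -0.2425 + -0.0900i → escape time 7
(row=0, col=2): c = 0.0050 + -0.0900i → escape time 7
(row=0, col=3): c = 0.2525 + -0.0900i → escape time 7
(row=0, col=4): c = 0.5000 + -0.0900i → escape time 5
(row=1, col=0): c = -0.4900 + -0.4600i → escape time 7
(row=1, col=1): c = -0.2425 + -0.4600i → escape time 7
(row=1, col=2): c = 0.0050 + -0.4600i → escape time 7
(row=1, col=3): c = 0.2525 + -0.4600i → escape time 7
(row=1, col=4): c = 0.5000 + -0.4600i → escape time 5
(row=2, col=0): c = -0.4900 + -0.8300i → escape time 5
(row=2, col=1): c = -0.2425 + -0.8300i → escape time 7
(row=2, col=2): c = 0.0050 + -0.8300i → escape time 7
(row=2, col=3): c = 0.2525 + -0.8300i → escape time 5
(row=2, col=4): c = 0.5000 + -0.8300i → escape time 3
(row=3, col=0): c = -0.4900 + -1.2000i → escape time 3
(row=3, col=1): c = -0.2425 + -1.2000i → escape time 3
(row=3, col=2): c = 0.0050 + -1.2000i → escape time 3
(row=3, col=3): c = 0.2525 + -1.2000i → escape time 2
(row=3, col=4): c = 0.5000 + -1.2000i → escape time 2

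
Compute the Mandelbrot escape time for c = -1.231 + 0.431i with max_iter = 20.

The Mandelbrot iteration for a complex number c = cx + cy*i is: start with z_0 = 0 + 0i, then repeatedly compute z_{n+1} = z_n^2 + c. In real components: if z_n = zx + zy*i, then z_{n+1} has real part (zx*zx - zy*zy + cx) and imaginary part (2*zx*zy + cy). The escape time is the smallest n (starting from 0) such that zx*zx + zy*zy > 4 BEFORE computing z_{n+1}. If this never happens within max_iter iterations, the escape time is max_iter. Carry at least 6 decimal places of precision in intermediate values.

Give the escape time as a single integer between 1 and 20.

z_0 = 0 + 0i, c = -1.2310 + 0.4310i
Iter 1: z = -1.2310 + 0.4310i, |z|^2 = 1.7011
Iter 2: z = 0.0986 + -0.6301i, |z|^2 = 0.4068
Iter 3: z = -1.6183 + 0.3067i, |z|^2 = 2.7131
Iter 4: z = 1.2939 + -0.5618i, |z|^2 = 1.9898
Iter 5: z = 0.1276 + -1.0229i, |z|^2 = 1.0625
Iter 6: z = -2.2610 + 0.1700i, |z|^2 = 5.1410
Escaped at iteration 6

Answer: 6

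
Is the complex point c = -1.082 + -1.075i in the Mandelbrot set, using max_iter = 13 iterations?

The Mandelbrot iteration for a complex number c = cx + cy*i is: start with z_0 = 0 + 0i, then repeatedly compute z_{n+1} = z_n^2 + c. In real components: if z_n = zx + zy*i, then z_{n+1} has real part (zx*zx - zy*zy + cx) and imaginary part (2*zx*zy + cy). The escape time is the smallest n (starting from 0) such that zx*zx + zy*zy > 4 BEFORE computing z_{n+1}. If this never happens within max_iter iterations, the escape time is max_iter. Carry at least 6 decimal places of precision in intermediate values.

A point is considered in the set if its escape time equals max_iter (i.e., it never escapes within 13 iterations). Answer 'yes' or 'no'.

z_0 = 0 + 0i, c = -1.0820 + -1.0750i
Iter 1: z = -1.0820 + -1.0750i, |z|^2 = 2.3263
Iter 2: z = -1.0669 + 1.2513i, |z|^2 = 2.7040
Iter 3: z = -1.5095 + -3.7450i, |z|^2 = 16.3037
Escaped at iteration 3

Answer: no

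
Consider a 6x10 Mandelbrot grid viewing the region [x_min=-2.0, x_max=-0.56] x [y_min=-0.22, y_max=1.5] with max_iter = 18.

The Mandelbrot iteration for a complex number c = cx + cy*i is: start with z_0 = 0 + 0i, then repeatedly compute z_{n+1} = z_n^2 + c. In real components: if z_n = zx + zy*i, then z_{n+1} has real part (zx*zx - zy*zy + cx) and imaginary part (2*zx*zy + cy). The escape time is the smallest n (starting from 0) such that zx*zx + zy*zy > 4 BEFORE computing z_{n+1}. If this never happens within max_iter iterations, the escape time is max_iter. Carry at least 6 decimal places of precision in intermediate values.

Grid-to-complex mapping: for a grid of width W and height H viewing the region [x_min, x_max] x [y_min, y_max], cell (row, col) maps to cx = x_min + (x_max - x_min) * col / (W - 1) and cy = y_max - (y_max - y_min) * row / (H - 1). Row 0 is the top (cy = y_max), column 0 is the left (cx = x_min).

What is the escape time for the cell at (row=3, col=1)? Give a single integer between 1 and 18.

Answer: 2

Derivation:
z_0 = 0 + 0i, c = -1.7120 + 0.9267i
Iter 1: z = -1.7120 + 0.9267i, |z|^2 = 3.7897
Iter 2: z = 0.3602 + -2.2462i, |z|^2 = 5.1754
Escaped at iteration 2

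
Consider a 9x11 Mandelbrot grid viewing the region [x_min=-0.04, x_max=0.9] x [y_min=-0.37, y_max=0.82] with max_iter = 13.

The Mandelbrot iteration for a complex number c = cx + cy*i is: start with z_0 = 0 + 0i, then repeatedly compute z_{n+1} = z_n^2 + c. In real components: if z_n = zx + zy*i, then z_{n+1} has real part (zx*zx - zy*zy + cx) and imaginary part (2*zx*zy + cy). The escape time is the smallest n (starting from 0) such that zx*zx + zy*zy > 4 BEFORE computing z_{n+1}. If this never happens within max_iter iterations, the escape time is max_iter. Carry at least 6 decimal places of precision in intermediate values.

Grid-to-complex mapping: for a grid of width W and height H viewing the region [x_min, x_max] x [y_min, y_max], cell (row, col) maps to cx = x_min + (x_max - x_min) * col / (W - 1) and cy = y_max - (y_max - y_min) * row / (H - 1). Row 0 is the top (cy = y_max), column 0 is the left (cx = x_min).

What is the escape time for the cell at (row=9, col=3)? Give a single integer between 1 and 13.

Answer: 13

Derivation:
z_0 = 0 + 0i, c = 0.3125 + -0.2510i
Iter 1: z = 0.3125 + -0.2510i, |z|^2 = 0.1607
Iter 2: z = 0.3472 + -0.4079i, |z|^2 = 0.2869
Iter 3: z = 0.2667 + -0.5342i, |z|^2 = 0.3565
Iter 4: z = 0.0982 + -0.5359i, |z|^2 = 0.2968
Iter 5: z = 0.0350 + -0.3563i, |z|^2 = 0.1282
Iter 6: z = 0.1868 + -0.2759i, |z|^2 = 0.1110
Iter 7: z = 0.2713 + -0.3541i, |z|^2 = 0.1989
Iter 8: z = 0.2607 + -0.4431i, |z|^2 = 0.2643
Iter 9: z = 0.1841 + -0.4820i, |z|^2 = 0.2663
Iter 10: z = 0.1141 + -0.4285i, |z|^2 = 0.1966
Iter 11: z = 0.1419 + -0.3487i, |z|^2 = 0.1418
Iter 12: z = 0.2110 + -0.3500i, |z|^2 = 0.1670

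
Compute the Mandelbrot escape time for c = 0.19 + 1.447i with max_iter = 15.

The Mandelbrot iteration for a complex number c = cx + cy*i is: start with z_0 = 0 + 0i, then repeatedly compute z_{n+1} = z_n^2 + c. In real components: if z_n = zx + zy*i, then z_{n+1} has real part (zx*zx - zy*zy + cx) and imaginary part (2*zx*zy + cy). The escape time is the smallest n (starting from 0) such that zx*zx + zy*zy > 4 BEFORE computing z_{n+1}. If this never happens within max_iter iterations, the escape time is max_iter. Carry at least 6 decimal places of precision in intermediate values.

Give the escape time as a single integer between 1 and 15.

z_0 = 0 + 0i, c = 0.1900 + 1.4470i
Iter 1: z = 0.1900 + 1.4470i, |z|^2 = 2.1299
Iter 2: z = -1.8677 + 1.9969i, |z|^2 = 7.4758
Escaped at iteration 2

Answer: 2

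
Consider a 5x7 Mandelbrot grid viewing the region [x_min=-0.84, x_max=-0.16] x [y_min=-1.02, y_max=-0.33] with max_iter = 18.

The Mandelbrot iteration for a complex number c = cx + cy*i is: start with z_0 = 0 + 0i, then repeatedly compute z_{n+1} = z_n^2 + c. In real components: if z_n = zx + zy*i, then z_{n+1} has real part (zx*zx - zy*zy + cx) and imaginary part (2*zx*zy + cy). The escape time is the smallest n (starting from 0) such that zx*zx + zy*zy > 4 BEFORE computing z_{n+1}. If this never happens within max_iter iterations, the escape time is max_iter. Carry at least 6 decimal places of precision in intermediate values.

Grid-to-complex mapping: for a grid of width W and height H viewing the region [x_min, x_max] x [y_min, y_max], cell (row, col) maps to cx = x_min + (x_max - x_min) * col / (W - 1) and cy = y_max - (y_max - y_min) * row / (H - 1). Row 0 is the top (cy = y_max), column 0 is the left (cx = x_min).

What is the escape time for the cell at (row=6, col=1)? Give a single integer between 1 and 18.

Answer: 3

Derivation:
z_0 = 0 + 0i, c = -0.6700 + -1.0200i
Iter 1: z = -0.6700 + -1.0200i, |z|^2 = 1.4893
Iter 2: z = -1.2615 + 0.3468i, |z|^2 = 1.7117
Iter 3: z = 0.8011 + -1.8950i, |z|^2 = 4.2327
Escaped at iteration 3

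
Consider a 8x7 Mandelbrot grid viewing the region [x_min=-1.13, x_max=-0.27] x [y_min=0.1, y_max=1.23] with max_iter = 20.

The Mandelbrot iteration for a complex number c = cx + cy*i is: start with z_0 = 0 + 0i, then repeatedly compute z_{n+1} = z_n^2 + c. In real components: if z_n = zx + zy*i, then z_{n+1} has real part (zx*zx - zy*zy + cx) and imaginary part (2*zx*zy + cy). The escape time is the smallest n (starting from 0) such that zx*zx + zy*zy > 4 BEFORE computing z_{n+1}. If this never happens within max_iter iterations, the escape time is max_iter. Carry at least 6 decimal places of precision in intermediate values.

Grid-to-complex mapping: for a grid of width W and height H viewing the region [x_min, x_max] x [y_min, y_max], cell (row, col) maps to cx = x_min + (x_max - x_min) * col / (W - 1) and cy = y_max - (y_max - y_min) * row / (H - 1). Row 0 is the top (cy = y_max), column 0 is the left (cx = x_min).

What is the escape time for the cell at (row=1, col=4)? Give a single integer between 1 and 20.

Answer: 3

Derivation:
z_0 = 0 + 0i, c = -0.6386 + 1.0417i
Iter 1: z = -0.6386 + 1.0417i, |z|^2 = 1.4928
Iter 2: z = -1.3159 + -0.2887i, |z|^2 = 1.8148
Iter 3: z = 1.0096 + 1.8014i, |z|^2 = 4.2644
Escaped at iteration 3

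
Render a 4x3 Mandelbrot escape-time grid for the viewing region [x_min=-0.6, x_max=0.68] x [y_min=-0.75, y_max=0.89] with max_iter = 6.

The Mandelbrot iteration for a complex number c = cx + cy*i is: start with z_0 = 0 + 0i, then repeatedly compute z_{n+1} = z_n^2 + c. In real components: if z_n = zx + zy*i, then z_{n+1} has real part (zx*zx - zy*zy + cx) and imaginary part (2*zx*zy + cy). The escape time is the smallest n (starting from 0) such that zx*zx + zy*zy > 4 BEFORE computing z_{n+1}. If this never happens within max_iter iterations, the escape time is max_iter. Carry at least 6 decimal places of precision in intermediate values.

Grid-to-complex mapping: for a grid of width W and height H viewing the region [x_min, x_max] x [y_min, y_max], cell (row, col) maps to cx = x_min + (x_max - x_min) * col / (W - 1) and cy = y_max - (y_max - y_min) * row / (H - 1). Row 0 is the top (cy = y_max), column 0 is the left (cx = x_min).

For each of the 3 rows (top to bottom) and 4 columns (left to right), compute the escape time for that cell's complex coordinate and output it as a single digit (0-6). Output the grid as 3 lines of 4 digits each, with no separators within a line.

Answer: 4642
6664
5653

Derivation:
(row=0, col=0): c = -0.6000 + 0.8900i → escape time 4
(row=0, col=1): c = -0.1733 + 0.8900i → escape time 6
(row=0, col=2): c = 0.2533 + 0.8900i → escape time 4
(row=0, col=3): c = 0.6800 + 0.8900i → escape time 2
(row=1, col=0): c = -0.6000 + 0.0700i → escape time 6
(row=1, col=1): c = -0.1733 + 0.0700i → escape time 6
(row=1, col=2): c = 0.2533 + 0.0700i → escape time 6
(row=1, col=3): c = 0.6800 + 0.0700i → escape time 4
(row=2, col=0): c = -0.6000 + -0.7500i → escape time 5
(row=2, col=1): c = -0.1733 + -0.7500i → escape time 6
(row=2, col=2): c = 0.2533 + -0.7500i → escape time 5
(row=2, col=3): c = 0.6800 + -0.7500i → escape time 3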